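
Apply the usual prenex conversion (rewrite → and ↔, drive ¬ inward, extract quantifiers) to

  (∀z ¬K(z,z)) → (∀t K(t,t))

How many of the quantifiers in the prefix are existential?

Eliminate → and ↔ using ¬ and ∨.
  ¬(∀z ¬K(z,z)) ∨ (∀t K(t,t))
Push ¬ through the quantifiers and connectives to reach negation normal form:
  (∃z K(z,z)) ∨ (∀t K(t,t))
Pull the quantifiers to the front (each side's bound variable is not free in the other side):
  ∃z ∀t (K(z,z) ∨ K(t,t))
The prefix is ∃z ∀t: 1 universal, 1 existential.

1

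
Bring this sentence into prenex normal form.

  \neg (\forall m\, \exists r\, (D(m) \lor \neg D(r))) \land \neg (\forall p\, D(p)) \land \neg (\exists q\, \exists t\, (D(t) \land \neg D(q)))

Move each ¬ inward, flipping quantifiers it crosses:
  (\exists m\, \forall r\, (\neg D(m) \land D(r))) \land (\exists p\, \neg D(p)) \land (\forall q\, \forall t\, (\neg D(t) \lor D(q)))
All bound variables are already distinct, so no renaming is needed.
Pull the quantifiers to the front (each side's bound variable is not free in the other side):
  \exists m\, \forall r\, \exists p\, \forall q\, \forall t\, (\neg D(m) \land D(r) \land \neg D(p) \land (\neg D(t) \lor D(q)))

\exists m\, \forall r\, \exists p\, \forall q\, \forall t\, (\neg D(m) \land D(r) \land \neg D(p) \land (\neg D(t) \lor D(q)))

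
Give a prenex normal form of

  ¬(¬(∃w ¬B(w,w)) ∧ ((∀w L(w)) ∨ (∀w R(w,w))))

∃w ∃u ∃b (¬B(w,w) ∨ ¬L(u) ∧ ¬R(b,b))

Drive negations inward (¬∀x A ≡ ∃x ¬A, ¬∃x A ≡ ∀x ¬A, De Morgan for ∧/∨):
  (∃w ¬B(w,w)) ∨ (∃w ¬L(w)) ∧ (∃w ¬R(w,w))
Give each quantifier a distinct variable: w↦u, w↦b.
  (∃w ¬B(w,w)) ∨ (∃u ¬L(u)) ∧ (∃b ¬R(b,b))
Extract every quantifier outward, since the variables are now distinct and don't occur free across branches:
  ∃w ∃u ∃b (¬B(w,w) ∨ ¬L(u) ∧ ¬R(b,b))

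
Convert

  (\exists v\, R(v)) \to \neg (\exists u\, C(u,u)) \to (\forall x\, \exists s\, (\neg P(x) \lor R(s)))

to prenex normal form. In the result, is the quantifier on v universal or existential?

universal

Rewrite implications/biconditionals: A → B as ¬A ∨ B.
  \neg (\exists v\, R(v)) \lor \neg \neg (\exists u\, C(u,u)) \lor (\forall x\, \exists s\, (\neg P(x) \lor R(s)))
Move each ¬ inward, flipping quantifiers it crosses:
  (\forall v\, \neg R(v)) \lor (\exists u\, C(u,u)) \lor (\forall x\, \exists s\, (\neg P(x) \lor R(s)))
Pull the quantifiers to the front (each side's bound variable is not free in the other side):
  \forall v\, \exists u\, \forall x\, \exists s\, (\neg R(v) \lor C(u,u) \lor \neg P(x) \lor R(s))
The quantifier \exists v sits under an odd number of negations (counting the antecedent side of each →), so it flips to \forall v.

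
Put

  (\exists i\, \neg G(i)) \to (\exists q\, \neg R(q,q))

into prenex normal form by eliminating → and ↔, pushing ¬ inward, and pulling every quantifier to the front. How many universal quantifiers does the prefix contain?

1

Eliminate → and ↔ using ¬ and ∨.
  \neg (\exists i\, \neg G(i)) \lor (\exists q\, \neg R(q,q))
Drive negations inward (¬∀x A ≡ ∃x ¬A, ¬∃x A ≡ ∀x ¬A, De Morgan for ∧/∨):
  (\forall i\, G(i)) \lor (\exists q\, \neg R(q,q))
Finally move all quantifiers to the prefix:
  \forall i\, \exists q\, (G(i) \lor \neg R(q,q))
The prefix is \forall i \exists q: 1 universal, 1 existential.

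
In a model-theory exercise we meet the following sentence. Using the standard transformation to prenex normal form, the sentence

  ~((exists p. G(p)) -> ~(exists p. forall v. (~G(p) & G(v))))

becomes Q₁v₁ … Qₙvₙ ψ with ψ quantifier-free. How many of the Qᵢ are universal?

Eliminate → and ↔ using ¬ and ∨.
  ~(~(exists p. G(p)) | ~(exists p. forall v. (~G(p) & G(v))))
Move each ¬ inward, flipping quantifiers it crosses:
  (exists p. G(p)) & (exists p. forall v. (~G(p) & G(v)))
Standardize variables apart so no two quantifiers bind the same name: p↦c.
  (exists p. G(p)) & (exists c. forall v. (~G(c) & G(v)))
Pull the quantifiers to the front (each side's bound variable is not free in the other side):
  exists p. exists c. forall v. (G(p) & ~G(c) & G(v))
The prefix is exists p exists c forall v: 1 universal, 2 existential.

1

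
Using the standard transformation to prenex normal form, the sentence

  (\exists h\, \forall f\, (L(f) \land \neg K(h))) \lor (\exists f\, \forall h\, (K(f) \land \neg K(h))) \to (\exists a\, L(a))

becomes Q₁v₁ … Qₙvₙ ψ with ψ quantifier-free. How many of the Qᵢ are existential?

3

Eliminate → and ↔ using ¬ and ∨.
  \neg ((\exists h\, \forall f\, (L(f) \land \neg K(h))) \lor (\exists f\, \forall h\, (K(f) \land \neg K(h)))) \lor (\exists a\, L(a))
Push ¬ through the quantifiers and connectives to reach negation normal form:
  (\forall h\, \exists f\, (\neg L(f) \lor K(h))) \land (\forall f\, \exists h\, (\neg K(f) \lor K(h))) \lor (\exists a\, L(a))
Standardize variables apart so no two quantifiers bind the same name: f↦q, h↦y1.
  (\forall h\, \exists f\, (\neg L(f) \lor K(h))) \land (\forall q\, \exists y1\, (\neg K(q) \lor K(y1))) \lor (\exists a\, L(a))
Finally move all quantifiers to the prefix:
  \forall h\, \exists f\, \forall q\, \exists y1\, \exists a\, ((\neg L(f) \lor K(h)) \land (\neg K(q) \lor K(y1)) \lor L(a))
The prefix is \forall h \exists f \forall q \exists y1 \exists a: 2 universal, 3 existential.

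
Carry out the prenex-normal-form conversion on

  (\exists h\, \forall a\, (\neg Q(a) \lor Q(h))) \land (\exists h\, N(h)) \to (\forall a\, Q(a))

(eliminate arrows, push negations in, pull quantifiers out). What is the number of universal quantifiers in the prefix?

3

Rewrite implications/biconditionals: A → B as ¬A ∨ B.
  \neg ((\exists h\, \forall a\, (\neg Q(a) \lor Q(h))) \land (\exists h\, N(h))) \lor (\forall a\, Q(a))
Push ¬ through the quantifiers and connectives to reach negation normal form:
  (\forall h\, \exists a\, (Q(a) \land \neg Q(h))) \lor (\forall h\, \neg N(h)) \lor (\forall a\, Q(a))
Give each quantifier a distinct variable: h↦p, a↦v1.
  (\forall h\, \exists a\, (Q(a) \land \neg Q(h))) \lor (\forall p\, \neg N(p)) \lor (\forall v1\, Q(v1))
Extract every quantifier outward, since the variables are now distinct and don't occur free across branches:
  \forall h\, \exists a\, \forall p\, \forall v1\, (Q(a) \land \neg Q(h) \lor \neg N(p) \lor Q(v1))
The prefix is \forall h \exists a \forall p \forall v1: 3 universal, 1 existential.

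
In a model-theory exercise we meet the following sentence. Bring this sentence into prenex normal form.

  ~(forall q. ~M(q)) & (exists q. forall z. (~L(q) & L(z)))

Move each ¬ inward, flipping quantifiers it crosses:
  (exists q. M(q)) & (exists q. forall z. (~L(q) & L(z)))
Give each quantifier a distinct variable: q↦y1.
  (exists q. M(q)) & (exists y1. forall z. (~L(y1) & L(z)))
Finally move all quantifiers to the prefix:
  exists q. exists y1. forall z. (M(q) & ~L(y1) & L(z))

exists q. exists y1. forall z. (M(q) & ~L(y1) & L(z))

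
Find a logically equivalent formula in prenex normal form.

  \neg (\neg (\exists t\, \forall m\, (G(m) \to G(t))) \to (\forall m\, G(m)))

\forall t\, \exists m\, \exists v\, (G(m) \land \neg G(t) \land \neg G(v))

First replace A → B with ¬A ∨ B.
  \neg (\neg \neg (\exists t\, \forall m\, (\neg G(m) \lor G(t))) \lor (\forall m\, G(m)))
Move each ¬ inward, flipping quantifiers it crosses:
  (\forall t\, \exists m\, (G(m) \land \neg G(t))) \land (\exists m\, \neg G(m))
Standardize variables apart so no two quantifiers bind the same name: m↦v.
  (\forall t\, \exists m\, (G(m) \land \neg G(t))) \land (\exists v\, \neg G(v))
Pull the quantifiers to the front (each side's bound variable is not free in the other side):
  \forall t\, \exists m\, \exists v\, (G(m) \land \neg G(t) \land \neg G(v))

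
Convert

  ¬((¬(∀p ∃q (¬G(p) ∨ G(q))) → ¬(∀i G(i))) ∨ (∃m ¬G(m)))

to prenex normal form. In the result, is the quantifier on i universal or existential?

universal

Rewrite implications/biconditionals: A → B as ¬A ∨ B.
  ¬(¬¬(∀p ∃q (¬G(p) ∨ G(q))) ∨ ¬(∀i G(i)) ∨ (∃m ¬G(m)))
Drive negations inward (¬∀x A ≡ ∃x ¬A, ¬∃x A ≡ ∀x ¬A, De Morgan for ∧/∨):
  (∃p ∀q (G(p) ∧ ¬G(q))) ∧ (∀i G(i)) ∧ (∀m G(m))
Finally move all quantifiers to the prefix:
  ∃p ∀q ∀i ∀m (G(p) ∧ ¬G(q) ∧ G(i) ∧ G(m))
The quantifier ∀i sits under an even number of negations (counting the antecedent side of each →), so it remains universal.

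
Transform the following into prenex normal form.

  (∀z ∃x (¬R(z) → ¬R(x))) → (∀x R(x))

First replace A → B with ¬A ∨ B.
  ¬(∀z ∃x (¬¬R(z) ∨ ¬R(x))) ∨ (∀x R(x))
Move each ¬ inward, flipping quantifiers it crosses:
  (∃z ∀x (¬R(z) ∧ R(x))) ∨ (∀x R(x))
Rename bound variables to avoid capture: x↦u1.
  (∃z ∀x (¬R(z) ∧ R(x))) ∨ (∀u1 R(u1))
Finally move all quantifiers to the prefix:
  ∃z ∀x ∀u1 (¬R(z) ∧ R(x) ∨ R(u1))

∃z ∀x ∀u1 (¬R(z) ∧ R(x) ∨ R(u1))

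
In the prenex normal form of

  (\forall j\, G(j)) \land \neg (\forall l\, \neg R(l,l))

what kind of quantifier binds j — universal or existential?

Drive negations inward (¬∀x A ≡ ∃x ¬A, ¬∃x A ≡ ∀x ¬A, De Morgan for ∧/∨):
  (\forall j\, G(j)) \land (\exists l\, R(l,l))
All bound variables are already distinct, so no renaming is needed.
Extract every quantifier outward, since the variables are now distinct and don't occur free across branches:
  \forall j\, \exists l\, (G(j) \land R(l,l))
The quantifier \forall j sits under an even number of negations, so it remains universal.

universal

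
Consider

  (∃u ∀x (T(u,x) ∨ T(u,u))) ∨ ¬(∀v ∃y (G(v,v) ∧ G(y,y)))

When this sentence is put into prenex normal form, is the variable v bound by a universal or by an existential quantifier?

Drive negations inward (¬∀x A ≡ ∃x ¬A, ¬∃x A ≡ ∀x ¬A, De Morgan for ∧/∨):
  (∃u ∀x (T(u,x) ∨ T(u,u))) ∨ (∃v ∀y (¬G(v,v) ∨ ¬G(y,y)))
Finally move all quantifiers to the prefix:
  ∃u ∀x ∃v ∀y (T(u,x) ∨ T(u,u) ∨ ¬G(v,v) ∨ ¬G(y,y))
The quantifier ∀v sits under an odd number of negations, so it flips to ∃v.

existential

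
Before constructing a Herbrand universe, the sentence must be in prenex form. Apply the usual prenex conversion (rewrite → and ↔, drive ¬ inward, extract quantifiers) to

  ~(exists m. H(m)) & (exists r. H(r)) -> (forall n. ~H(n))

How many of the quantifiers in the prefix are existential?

Eliminate → and ↔ using ¬ and ∨.
  ~(~(exists m. H(m)) & (exists r. H(r))) | (forall n. ~H(n))
Drive negations inward (¬∀x A ≡ ∃x ¬A, ¬∃x A ≡ ∀x ¬A, De Morgan for ∧/∨):
  (exists m. H(m)) | (forall r. ~H(r)) | (forall n. ~H(n))
Extract every quantifier outward, since the variables are now distinct and don't occur free across branches:
  exists m. forall r. forall n. (H(m) | ~H(r) | ~H(n))
The prefix is exists m forall r forall n: 2 universal, 1 existential.

1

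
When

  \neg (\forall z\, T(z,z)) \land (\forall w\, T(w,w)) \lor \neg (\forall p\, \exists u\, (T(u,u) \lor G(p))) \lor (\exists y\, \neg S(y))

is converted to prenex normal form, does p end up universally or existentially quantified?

Drive negations inward (¬∀x A ≡ ∃x ¬A, ¬∃x A ≡ ∀x ¬A, De Morgan for ∧/∨):
  (\exists z\, \neg T(z,z)) \land (\forall w\, T(w,w)) \lor (\exists p\, \forall u\, (\neg T(u,u) \land \neg G(p))) \lor (\exists y\, \neg S(y))
All bound variables are already distinct, so no renaming is needed.
Pull the quantifiers to the front (each side's bound variable is not free in the other side):
  \exists z\, \forall w\, \exists p\, \forall u\, \exists y\, (\neg T(z,z) \land T(w,w) \lor \neg T(u,u) \land \neg G(p) \lor \neg S(y))
The quantifier \forall p sits under an odd number of negations, so it flips to \exists p.

existential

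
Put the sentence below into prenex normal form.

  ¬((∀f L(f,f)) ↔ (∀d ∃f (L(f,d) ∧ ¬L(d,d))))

∀f ∃d ∀t ∀p ∃y1 ∃b (L(f,f) ∧ (¬L(t,d) ∨ L(d,d)) ∨ L(y1,p) ∧ ¬L(p,p) ∧ ¬L(b,b))

Rewrite implications/biconditionals: A → B as ¬A ∨ B; A ↔ B as (¬A ∨ B) ∧ (¬B ∨ A).
  ¬((¬(∀f L(f,f)) ∨ (∀d ∃f (L(f,d) ∧ ¬L(d,d)))) ∧ (¬(∀d ∃f (L(f,d) ∧ ¬L(d,d))) ∨ (∀f L(f,f))))
Drive negations inward (¬∀x A ≡ ∃x ¬A, ¬∃x A ≡ ∀x ¬A, De Morgan for ∧/∨):
  (∀f L(f,f)) ∧ (∃d ∀f (¬L(f,d) ∨ L(d,d))) ∨ (∀d ∃f (L(f,d) ∧ ¬L(d,d))) ∧ (∃f ¬L(f,f))
Standardize variables apart so no two quantifiers bind the same name: f↦t, d↦p, f↦y1, f↦b.
  (∀f L(f,f)) ∧ (∃d ∀t (¬L(t,d) ∨ L(d,d))) ∨ (∀p ∃y1 (L(y1,p) ∧ ¬L(p,p))) ∧ (∃b ¬L(b,b))
Pull the quantifiers to the front (each side's bound variable is not free in the other side):
  ∀f ∃d ∀t ∀p ∃y1 ∃b (L(f,f) ∧ (¬L(t,d) ∨ L(d,d)) ∨ L(y1,p) ∧ ¬L(p,p) ∧ ¬L(b,b))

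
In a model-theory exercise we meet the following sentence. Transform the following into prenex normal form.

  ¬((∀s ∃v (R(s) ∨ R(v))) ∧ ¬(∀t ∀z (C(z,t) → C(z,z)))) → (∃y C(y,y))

∀s ∃v ∃t ∃z ∃y ((R(s) ∨ R(v)) ∧ C(z,t) ∧ ¬C(z,z) ∨ C(y,y))

Eliminate → and ↔ using ¬ and ∨.
  ¬¬((∀s ∃v (R(s) ∨ R(v))) ∧ ¬(∀t ∀z (¬C(z,t) ∨ C(z,z)))) ∨ (∃y C(y,y))
Move each ¬ inward, flipping quantifiers it crosses:
  (∀s ∃v (R(s) ∨ R(v))) ∧ (∃t ∃z (C(z,t) ∧ ¬C(z,z))) ∨ (∃y C(y,y))
All bound variables are already distinct, so no renaming is needed.
Pull the quantifiers to the front (each side's bound variable is not free in the other side):
  ∀s ∃v ∃t ∃z ∃y ((R(s) ∨ R(v)) ∧ C(z,t) ∧ ¬C(z,z) ∨ C(y,y))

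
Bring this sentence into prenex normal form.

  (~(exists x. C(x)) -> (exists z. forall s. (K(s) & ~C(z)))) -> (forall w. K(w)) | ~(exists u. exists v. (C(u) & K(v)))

Rewrite implications/biconditionals: A → B as ¬A ∨ B.
  ~(~~(exists x. C(x)) | (exists z. forall s. (K(s) & ~C(z)))) | (forall w. K(w)) | ~(exists u. exists v. (C(u) & K(v)))
Move each ¬ inward, flipping quantifiers it crosses:
  (forall x. ~C(x)) & (forall z. exists s. (~K(s) | C(z))) | (forall w. K(w)) | (forall u. forall v. (~C(u) | ~K(v)))
Finally move all quantifiers to the prefix:
  forall x. forall z. exists s. forall w. forall u. forall v. (~C(x) & (~K(s) | C(z)) | K(w) | ~C(u) | ~K(v))

forall x. forall z. exists s. forall w. forall u. forall v. (~C(x) & (~K(s) | C(z)) | K(w) | ~C(u) | ~K(v))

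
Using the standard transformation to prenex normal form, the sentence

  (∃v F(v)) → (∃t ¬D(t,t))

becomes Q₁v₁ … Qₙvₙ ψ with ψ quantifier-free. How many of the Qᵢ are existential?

First replace A → B with ¬A ∨ B.
  ¬(∃v F(v)) ∨ (∃t ¬D(t,t))
Drive negations inward (¬∀x A ≡ ∃x ¬A, ¬∃x A ≡ ∀x ¬A, De Morgan for ∧/∨):
  (∀v ¬F(v)) ∨ (∃t ¬D(t,t))
All bound variables are already distinct, so no renaming is needed.
Extract every quantifier outward, since the variables are now distinct and don't occur free across branches:
  ∀v ∃t (¬F(v) ∨ ¬D(t,t))
The prefix is ∀v ∃t: 1 universal, 1 existential.

1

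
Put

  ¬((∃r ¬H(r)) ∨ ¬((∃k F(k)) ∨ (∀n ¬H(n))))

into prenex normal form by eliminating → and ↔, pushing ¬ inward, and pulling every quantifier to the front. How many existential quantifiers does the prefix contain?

1

Drive negations inward (¬∀x A ≡ ∃x ¬A, ¬∃x A ≡ ∀x ¬A, De Morgan for ∧/∨):
  (∀r H(r)) ∧ ((∃k F(k)) ∨ (∀n ¬H(n)))
All bound variables are already distinct, so no renaming is needed.
Finally move all quantifiers to the prefix:
  ∀r ∃k ∀n (H(r) ∧ (F(k) ∨ ¬H(n)))
The prefix is ∀r ∃k ∀n: 2 universal, 1 existential.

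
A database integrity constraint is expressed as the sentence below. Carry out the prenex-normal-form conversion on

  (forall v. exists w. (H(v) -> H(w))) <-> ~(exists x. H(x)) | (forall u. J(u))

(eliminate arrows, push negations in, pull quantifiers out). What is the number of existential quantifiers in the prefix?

Rewrite implications/biconditionals: A → B as ¬A ∨ B; A ↔ B as (¬A ∨ B) ∧ (¬B ∨ A).
  (~(forall v. exists w. (~H(v) | H(w))) | ~(exists x. H(x)) | (forall u. J(u))) & (~(~(exists x. H(x)) | (forall u. J(u))) | (forall v. exists w. (~H(v) | H(w))))
Push ¬ through the quantifiers and connectives to reach negation normal form:
  ((exists v. forall w. (H(v) & ~H(w))) | (forall x. ~H(x)) | (forall u. J(u))) & ((exists x. H(x)) & (exists u. ~J(u)) | (forall v. exists w. (~H(v) | H(w))))
Rename bound variables to avoid capture: x↦p, u↦a, v↦x1, w↦b.
  ((exists v. forall w. (H(v) & ~H(w))) | (forall x. ~H(x)) | (forall u. J(u))) & ((exists p. H(p)) & (exists a. ~J(a)) | (forall x1. exists b. (~H(x1) | H(b))))
Pull the quantifiers to the front (each side's bound variable is not free in the other side):
  exists v. forall w. forall x. forall u. exists p. exists a. forall x1. exists b. ((H(v) & ~H(w) | ~H(x) | J(u)) & (H(p) & ~J(a) | ~H(x1) | H(b)))
The prefix is exists v forall w forall x forall u exists p exists a forall x1 exists b: 4 universal, 4 existential.

4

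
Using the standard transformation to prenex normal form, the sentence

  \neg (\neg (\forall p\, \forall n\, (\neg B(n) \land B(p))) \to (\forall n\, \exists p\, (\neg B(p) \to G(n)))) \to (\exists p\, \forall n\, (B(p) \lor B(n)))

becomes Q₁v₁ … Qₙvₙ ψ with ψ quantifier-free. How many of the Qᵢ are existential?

2

Rewrite implications/biconditionals: A → B as ¬A ∨ B.
  \neg \neg (\neg \neg (\forall p\, \forall n\, (\neg B(n) \land B(p))) \lor (\forall n\, \exists p\, (\neg \neg B(p) \lor G(n)))) \lor (\exists p\, \forall n\, (B(p) \lor B(n)))
Push ¬ through the quantifiers and connectives to reach negation normal form:
  (\forall p\, \forall n\, (\neg B(n) \land B(p))) \lor (\forall n\, \exists p\, (B(p) \lor G(n))) \lor (\exists p\, \forall n\, (B(p) \lor B(n)))
Give each quantifier a distinct variable: n↦z1, p↦v, p↦s, n↦x.
  (\forall p\, \forall n\, (\neg B(n) \land B(p))) \lor (\forall z1\, \exists v\, (B(v) \lor G(z1))) \lor (\exists s\, \forall x\, (B(s) \lor B(x)))
Finally move all quantifiers to the prefix:
  \forall p\, \forall n\, \forall z1\, \exists v\, \exists s\, \forall x\, (\neg B(n) \land B(p) \lor B(v) \lor G(z1) \lor B(s) \lor B(x))
The prefix is \forall p \forall n \forall z1 \exists v \exists s \forall x: 4 universal, 2 existential.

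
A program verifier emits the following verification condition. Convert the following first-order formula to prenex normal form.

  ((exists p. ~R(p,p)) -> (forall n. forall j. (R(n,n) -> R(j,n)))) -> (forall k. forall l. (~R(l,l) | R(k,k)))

exists p. exists n. exists j. forall k. forall l. (~R(p,p) & R(n,n) & ~R(j,n) | ~R(l,l) | R(k,k))

Rewrite implications/biconditionals: A → B as ¬A ∨ B.
  ~(~(exists p. ~R(p,p)) | (forall n. forall j. (~R(n,n) | R(j,n)))) | (forall k. forall l. (~R(l,l) | R(k,k)))
Move each ¬ inward, flipping quantifiers it crosses:
  (exists p. ~R(p,p)) & (exists n. exists j. (R(n,n) & ~R(j,n))) | (forall k. forall l. (~R(l,l) | R(k,k)))
All bound variables are already distinct, so no renaming is needed.
Pull the quantifiers to the front (each side's bound variable is not free in the other side):
  exists p. exists n. exists j. forall k. forall l. (~R(p,p) & R(n,n) & ~R(j,n) | ~R(l,l) | R(k,k))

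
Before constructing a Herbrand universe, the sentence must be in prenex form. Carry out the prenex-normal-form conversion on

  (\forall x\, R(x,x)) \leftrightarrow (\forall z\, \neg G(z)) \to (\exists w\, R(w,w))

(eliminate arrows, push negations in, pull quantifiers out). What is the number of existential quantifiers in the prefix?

Eliminate → and ↔ using ¬ and ∨; A ↔ B as (¬A ∨ B) ∧ (¬B ∨ A).
  (\neg (\forall x\, R(x,x)) \lor \neg (\forall z\, \neg G(z)) \lor (\exists w\, R(w,w))) \land (\neg (\neg (\forall z\, \neg G(z)) \lor (\exists w\, R(w,w))) \lor (\forall x\, R(x,x)))
Push ¬ through the quantifiers and connectives to reach negation normal form:
  ((\exists x\, \neg R(x,x)) \lor (\exists z\, G(z)) \lor (\exists w\, R(w,w))) \land ((\forall z\, \neg G(z)) \land (\forall w\, \neg R(w,w)) \lor (\forall x\, R(x,x)))
Rename bound variables to avoid capture: z↦r, w↦q, x↦s.
  ((\exists x\, \neg R(x,x)) \lor (\exists z\, G(z)) \lor (\exists w\, R(w,w))) \land ((\forall r\, \neg G(r)) \land (\forall q\, \neg R(q,q)) \lor (\forall s\, R(s,s)))
Finally move all quantifiers to the prefix:
  \exists x\, \exists z\, \exists w\, \forall r\, \forall q\, \forall s\, ((\neg R(x,x) \lor G(z) \lor R(w,w)) \land (\neg G(r) \land \neg R(q,q) \lor R(s,s)))
The prefix is \exists x \exists z \exists w \forall r \forall q \forall s: 3 universal, 3 existential.

3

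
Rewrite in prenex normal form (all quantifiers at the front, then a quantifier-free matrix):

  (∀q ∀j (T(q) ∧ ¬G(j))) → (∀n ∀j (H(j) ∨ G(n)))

∃q ∃j ∀n ∀p (¬T(q) ∨ G(j) ∨ H(p) ∨ G(n))

Rewrite implications/biconditionals: A → B as ¬A ∨ B.
  ¬(∀q ∀j (T(q) ∧ ¬G(j))) ∨ (∀n ∀j (H(j) ∨ G(n)))
Move each ¬ inward, flipping quantifiers it crosses:
  (∃q ∃j (¬T(q) ∨ G(j))) ∨ (∀n ∀j (H(j) ∨ G(n)))
Standardize variables apart so no two quantifiers bind the same name: j↦p.
  (∃q ∃j (¬T(q) ∨ G(j))) ∨ (∀n ∀p (H(p) ∨ G(n)))
Finally move all quantifiers to the prefix:
  ∃q ∃j ∀n ∀p (¬T(q) ∨ G(j) ∨ H(p) ∨ G(n))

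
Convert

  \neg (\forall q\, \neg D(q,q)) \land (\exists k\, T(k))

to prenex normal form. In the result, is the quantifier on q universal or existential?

Drive negations inward (¬∀x A ≡ ∃x ¬A, ¬∃x A ≡ ∀x ¬A, De Morgan for ∧/∨):
  (\exists q\, D(q,q)) \land (\exists k\, T(k))
All bound variables are already distinct, so no renaming is needed.
Pull the quantifiers to the front (each side's bound variable is not free in the other side):
  \exists q\, \exists k\, (D(q,q) \land T(k))
The quantifier \forall q sits under an odd number of negations, so it flips to \exists q.

existential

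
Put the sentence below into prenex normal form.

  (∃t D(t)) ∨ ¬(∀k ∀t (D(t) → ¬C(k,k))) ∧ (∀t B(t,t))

∃t ∃k ∃w ∀u (D(t) ∨ D(w) ∧ C(k,k) ∧ B(u,u))

Eliminate → and ↔ using ¬ and ∨.
  (∃t D(t)) ∨ ¬(∀k ∀t (¬D(t) ∨ ¬C(k,k))) ∧ (∀t B(t,t))
Push ¬ through the quantifiers and connectives to reach negation normal form:
  (∃t D(t)) ∨ (∃k ∃t (D(t) ∧ C(k,k))) ∧ (∀t B(t,t))
Give each quantifier a distinct variable: t↦w, t↦u.
  (∃t D(t)) ∨ (∃k ∃w (D(w) ∧ C(k,k))) ∧ (∀u B(u,u))
Pull the quantifiers to the front (each side's bound variable is not free in the other side):
  ∃t ∃k ∃w ∀u (D(t) ∨ D(w) ∧ C(k,k) ∧ B(u,u))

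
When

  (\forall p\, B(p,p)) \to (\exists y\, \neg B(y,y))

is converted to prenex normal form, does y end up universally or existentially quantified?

existential

First replace A → B with ¬A ∨ B.
  \neg (\forall p\, B(p,p)) \lor (\exists y\, \neg B(y,y))
Move each ¬ inward, flipping quantifiers it crosses:
  (\exists p\, \neg B(p,p)) \lor (\exists y\, \neg B(y,y))
Pull the quantifiers to the front (each side's bound variable is not free in the other side):
  \exists p\, \exists y\, (\neg B(p,p) \lor \neg B(y,y))
The quantifier \exists y sits under an even number of negations (counting the antecedent side of each →), so it remains existential.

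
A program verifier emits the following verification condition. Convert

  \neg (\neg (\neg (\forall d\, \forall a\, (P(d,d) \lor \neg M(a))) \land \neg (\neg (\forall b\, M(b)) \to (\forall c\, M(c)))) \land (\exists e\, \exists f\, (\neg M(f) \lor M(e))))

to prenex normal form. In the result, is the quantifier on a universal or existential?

Eliminate → and ↔ using ¬ and ∨.
  \neg (\neg (\neg (\forall d\, \forall a\, (P(d,d) \lor \neg M(a))) \land \neg (\neg \neg (\forall b\, M(b)) \lor (\forall c\, M(c)))) \land (\exists e\, \exists f\, (\neg M(f) \lor M(e))))
Push ¬ through the quantifiers and connectives to reach negation normal form:
  (\exists d\, \exists a\, (\neg P(d,d) \land M(a))) \land (\exists b\, \neg M(b)) \land (\exists c\, \neg M(c)) \lor (\forall e\, \forall f\, (M(f) \land \neg M(e)))
Extract every quantifier outward, since the variables are now distinct and don't occur free across branches:
  \exists d\, \exists a\, \exists b\, \exists c\, \forall e\, \forall f\, (\neg P(d,d) \land M(a) \land \neg M(b) \land \neg M(c) \lor M(f) \land \neg M(e))
The quantifier \forall a sits under an odd number of negations (counting the antecedent side of each →), so it flips to \exists a.

existential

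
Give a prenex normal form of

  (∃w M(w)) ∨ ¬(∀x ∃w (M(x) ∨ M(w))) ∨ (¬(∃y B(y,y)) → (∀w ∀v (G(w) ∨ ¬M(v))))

∃w ∃x ∀w1 ∃y ∀p ∀v (M(w) ∨ ¬M(x) ∧ ¬M(w1) ∨ B(y,y) ∨ G(p) ∨ ¬M(v))

First replace A → B with ¬A ∨ B.
  (∃w M(w)) ∨ ¬(∀x ∃w (M(x) ∨ M(w))) ∨ ¬¬(∃y B(y,y)) ∨ (∀w ∀v (G(w) ∨ ¬M(v)))
Move each ¬ inward, flipping quantifiers it crosses:
  (∃w M(w)) ∨ (∃x ∀w (¬M(x) ∧ ¬M(w))) ∨ (∃y B(y,y)) ∨ (∀w ∀v (G(w) ∨ ¬M(v)))
Give each quantifier a distinct variable: w↦w1, w↦p.
  (∃w M(w)) ∨ (∃x ∀w1 (¬M(x) ∧ ¬M(w1))) ∨ (∃y B(y,y)) ∨ (∀p ∀v (G(p) ∨ ¬M(v)))
Finally move all quantifiers to the prefix:
  ∃w ∃x ∀w1 ∃y ∀p ∀v (M(w) ∨ ¬M(x) ∧ ¬M(w1) ∨ B(y,y) ∨ G(p) ∨ ¬M(v))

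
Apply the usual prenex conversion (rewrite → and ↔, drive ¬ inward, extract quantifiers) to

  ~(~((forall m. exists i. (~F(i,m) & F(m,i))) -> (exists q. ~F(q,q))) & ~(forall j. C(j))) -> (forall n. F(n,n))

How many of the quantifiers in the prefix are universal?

Rewrite implications/biconditionals: A → B as ¬A ∨ B.
  ~~(~(~(forall m. exists i. (~F(i,m) & F(m,i))) | (exists q. ~F(q,q))) & ~(forall j. C(j))) | (forall n. F(n,n))
Push ¬ through the quantifiers and connectives to reach negation normal form:
  (forall m. exists i. (~F(i,m) & F(m,i))) & (forall q. F(q,q)) & (exists j. ~C(j)) | (forall n. F(n,n))
All bound variables are already distinct, so no renaming is needed.
Finally move all quantifiers to the prefix:
  forall m. exists i. forall q. exists j. forall n. (~F(i,m) & F(m,i) & F(q,q) & ~C(j) | F(n,n))
The prefix is forall m exists i forall q exists j forall n: 3 universal, 2 existential.

3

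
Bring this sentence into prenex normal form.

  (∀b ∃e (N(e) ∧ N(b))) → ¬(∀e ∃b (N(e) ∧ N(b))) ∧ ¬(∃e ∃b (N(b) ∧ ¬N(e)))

∃b ∀e ∃x ∀s ∀c ∀t (¬N(e) ∨ ¬N(b) ∨ (¬N(x) ∨ ¬N(s)) ∧ (¬N(t) ∨ N(c)))

Eliminate → and ↔ using ¬ and ∨.
  ¬(∀b ∃e (N(e) ∧ N(b))) ∨ ¬(∀e ∃b (N(e) ∧ N(b))) ∧ ¬(∃e ∃b (N(b) ∧ ¬N(e)))
Push ¬ through the quantifiers and connectives to reach negation normal form:
  (∃b ∀e (¬N(e) ∨ ¬N(b))) ∨ (∃e ∀b (¬N(e) ∨ ¬N(b))) ∧ (∀e ∀b (¬N(b) ∨ N(e)))
Standardize variables apart so no two quantifiers bind the same name: e↦x, b↦s, e↦c, b↦t.
  (∃b ∀e (¬N(e) ∨ ¬N(b))) ∨ (∃x ∀s (¬N(x) ∨ ¬N(s))) ∧ (∀c ∀t (¬N(t) ∨ N(c)))
Finally move all quantifiers to the prefix:
  ∃b ∀e ∃x ∀s ∀c ∀t (¬N(e) ∨ ¬N(b) ∨ (¬N(x) ∨ ¬N(s)) ∧ (¬N(t) ∨ N(c)))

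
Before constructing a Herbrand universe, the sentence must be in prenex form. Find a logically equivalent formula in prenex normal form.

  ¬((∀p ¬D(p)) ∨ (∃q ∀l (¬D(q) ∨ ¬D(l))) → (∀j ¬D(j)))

∀p ∃q ∀l ∃j ((¬D(p) ∨ ¬D(q) ∨ ¬D(l)) ∧ D(j))

Eliminate → and ↔ using ¬ and ∨.
  ¬(¬((∀p ¬D(p)) ∨ (∃q ∀l (¬D(q) ∨ ¬D(l)))) ∨ (∀j ¬D(j)))
Push ¬ through the quantifiers and connectives to reach negation normal form:
  ((∀p ¬D(p)) ∨ (∃q ∀l (¬D(q) ∨ ¬D(l)))) ∧ (∃j D(j))
All bound variables are already distinct, so no renaming is needed.
Finally move all quantifiers to the prefix:
  ∀p ∃q ∀l ∃j ((¬D(p) ∨ ¬D(q) ∨ ¬D(l)) ∧ D(j))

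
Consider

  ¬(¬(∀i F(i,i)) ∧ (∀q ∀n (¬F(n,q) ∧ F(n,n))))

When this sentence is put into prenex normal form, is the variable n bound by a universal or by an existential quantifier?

Drive negations inward (¬∀x A ≡ ∃x ¬A, ¬∃x A ≡ ∀x ¬A, De Morgan for ∧/∨):
  (∀i F(i,i)) ∨ (∃q ∃n (F(n,q) ∨ ¬F(n,n)))
All bound variables are already distinct, so no renaming is needed.
Extract every quantifier outward, since the variables are now distinct and don't occur free across branches:
  ∀i ∃q ∃n (F(i,i) ∨ F(n,q) ∨ ¬F(n,n))
The quantifier ∀n sits under an odd number of negations, so it flips to ∃n.

existential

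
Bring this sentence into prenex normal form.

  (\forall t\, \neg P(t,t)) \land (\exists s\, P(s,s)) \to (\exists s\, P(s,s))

\exists t\, \forall s\, \exists v\, (P(t,t) \lor \neg P(s,s) \lor P(v,v))

First replace A → B with ¬A ∨ B.
  \neg ((\forall t\, \neg P(t,t)) \land (\exists s\, P(s,s))) \lor (\exists s\, P(s,s))
Push ¬ through the quantifiers and connectives to reach negation normal form:
  (\exists t\, P(t,t)) \lor (\forall s\, \neg P(s,s)) \lor (\exists s\, P(s,s))
Give each quantifier a distinct variable: s↦v.
  (\exists t\, P(t,t)) \lor (\forall s\, \neg P(s,s)) \lor (\exists v\, P(v,v))
Finally move all quantifiers to the prefix:
  \exists t\, \forall s\, \exists v\, (P(t,t) \lor \neg P(s,s) \lor P(v,v))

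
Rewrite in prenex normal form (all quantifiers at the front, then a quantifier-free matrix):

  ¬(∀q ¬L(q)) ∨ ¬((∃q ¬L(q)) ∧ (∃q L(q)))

∃q ∀r ∀s (L(q) ∨ L(r) ∨ ¬L(s))

Move each ¬ inward, flipping quantifiers it crosses:
  (∃q L(q)) ∨ (∀q L(q)) ∨ (∀q ¬L(q))
Standardize variables apart so no two quantifiers bind the same name: q↦r, q↦s.
  (∃q L(q)) ∨ (∀r L(r)) ∨ (∀s ¬L(s))
Extract every quantifier outward, since the variables are now distinct and don't occur free across branches:
  ∃q ∀r ∀s (L(q) ∨ L(r) ∨ ¬L(s))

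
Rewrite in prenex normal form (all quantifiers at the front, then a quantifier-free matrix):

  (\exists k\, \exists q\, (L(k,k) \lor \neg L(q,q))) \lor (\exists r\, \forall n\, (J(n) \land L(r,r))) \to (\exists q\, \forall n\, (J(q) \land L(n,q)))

First replace A → B with ¬A ∨ B.
  \neg ((\exists k\, \exists q\, (L(k,k) \lor \neg L(q,q))) \lor (\exists r\, \forall n\, (J(n) \land L(r,r)))) \lor (\exists q\, \forall n\, (J(q) \land L(n,q)))
Push ¬ through the quantifiers and connectives to reach negation normal form:
  (\forall k\, \forall q\, (\neg L(k,k) \land L(q,q))) \land (\forall r\, \exists n\, (\neg J(n) \lor \neg L(r,r))) \lor (\exists q\, \forall n\, (J(q) \land L(n,q)))
Standardize variables apart so no two quantifiers bind the same name: q↦y, n↦y1.
  (\forall k\, \forall q\, (\neg L(k,k) \land L(q,q))) \land (\forall r\, \exists n\, (\neg J(n) \lor \neg L(r,r))) \lor (\exists y\, \forall y1\, (J(y) \land L(y1,y)))
Pull the quantifiers to the front (each side's bound variable is not free in the other side):
  \forall k\, \forall q\, \forall r\, \exists n\, \exists y\, \forall y1\, (\neg L(k,k) \land L(q,q) \land (\neg J(n) \lor \neg L(r,r)) \lor J(y) \land L(y1,y))

\forall k\, \forall q\, \forall r\, \exists n\, \exists y\, \forall y1\, (\neg L(k,k) \land L(q,q) \land (\neg J(n) \lor \neg L(r,r)) \lor J(y) \land L(y1,y))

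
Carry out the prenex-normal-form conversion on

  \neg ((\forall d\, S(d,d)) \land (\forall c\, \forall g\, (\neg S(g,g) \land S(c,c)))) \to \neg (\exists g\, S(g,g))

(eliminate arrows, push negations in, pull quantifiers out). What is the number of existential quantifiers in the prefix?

0

Eliminate → and ↔ using ¬ and ∨.
  \neg \neg ((\forall d\, S(d,d)) \land (\forall c\, \forall g\, (\neg S(g,g) \land S(c,c)))) \lor \neg (\exists g\, S(g,g))
Move each ¬ inward, flipping quantifiers it crosses:
  (\forall d\, S(d,d)) \land (\forall c\, \forall g\, (\neg S(g,g) \land S(c,c))) \lor (\forall g\, \neg S(g,g))
Rename bound variables to avoid capture: g↦p.
  (\forall d\, S(d,d)) \land (\forall c\, \forall g\, (\neg S(g,g) \land S(c,c))) \lor (\forall p\, \neg S(p,p))
Pull the quantifiers to the front (each side's bound variable is not free in the other side):
  \forall d\, \forall c\, \forall g\, \forall p\, (S(d,d) \land \neg S(g,g) \land S(c,c) \lor \neg S(p,p))
The prefix is \forall d \forall c \forall g \forall p: 4 universal, 0 existential.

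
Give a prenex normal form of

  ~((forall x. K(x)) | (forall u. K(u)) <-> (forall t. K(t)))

forall x. forall u. exists t. forall u1. exists c. exists w. ((K(x) | K(u)) & ~K(t) | K(u1) & ~K(c) & ~K(w))

Rewrite implications/biconditionals: A → B as ¬A ∨ B; A ↔ B as (¬A ∨ B) ∧ (¬B ∨ A).
  ~((~((forall x. K(x)) | (forall u. K(u))) | (forall t. K(t))) & (~(forall t. K(t)) | (forall x. K(x)) | (forall u. K(u))))
Move each ¬ inward, flipping quantifiers it crosses:
  ((forall x. K(x)) | (forall u. K(u))) & (exists t. ~K(t)) | (forall t. K(t)) & (exists x. ~K(x)) & (exists u. ~K(u))
Standardize variables apart so no two quantifiers bind the same name: t↦u1, x↦c, u↦w.
  ((forall x. K(x)) | (forall u. K(u))) & (exists t. ~K(t)) | (forall u1. K(u1)) & (exists c. ~K(c)) & (exists w. ~K(w))
Finally move all quantifiers to the prefix:
  forall x. forall u. exists t. forall u1. exists c. exists w. ((K(x) | K(u)) & ~K(t) | K(u1) & ~K(c) & ~K(w))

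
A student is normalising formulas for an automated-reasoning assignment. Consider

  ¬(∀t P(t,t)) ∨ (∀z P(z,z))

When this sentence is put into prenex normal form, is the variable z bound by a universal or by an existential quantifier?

universal

Drive negations inward (¬∀x A ≡ ∃x ¬A, ¬∃x A ≡ ∀x ¬A, De Morgan for ∧/∨):
  (∃t ¬P(t,t)) ∨ (∀z P(z,z))
All bound variables are already distinct, so no renaming is needed.
Finally move all quantifiers to the prefix:
  ∃t ∀z (¬P(t,t) ∨ P(z,z))
The quantifier ∀z sits under an even number of negations, so it remains universal.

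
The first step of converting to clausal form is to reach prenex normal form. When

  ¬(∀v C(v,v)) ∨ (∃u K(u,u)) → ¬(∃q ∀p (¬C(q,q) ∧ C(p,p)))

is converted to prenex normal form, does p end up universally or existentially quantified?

existential

First replace A → B with ¬A ∨ B.
  ¬(¬(∀v C(v,v)) ∨ (∃u K(u,u))) ∨ ¬(∃q ∀p (¬C(q,q) ∧ C(p,p)))
Move each ¬ inward, flipping quantifiers it crosses:
  (∀v C(v,v)) ∧ (∀u ¬K(u,u)) ∨ (∀q ∃p (C(q,q) ∨ ¬C(p,p)))
All bound variables are already distinct, so no renaming is needed.
Finally move all quantifiers to the prefix:
  ∀v ∀u ∀q ∃p (C(v,v) ∧ ¬K(u,u) ∨ C(q,q) ∨ ¬C(p,p))
The quantifier ∀p sits under an odd number of negations (counting the antecedent side of each →), so it flips to ∃p.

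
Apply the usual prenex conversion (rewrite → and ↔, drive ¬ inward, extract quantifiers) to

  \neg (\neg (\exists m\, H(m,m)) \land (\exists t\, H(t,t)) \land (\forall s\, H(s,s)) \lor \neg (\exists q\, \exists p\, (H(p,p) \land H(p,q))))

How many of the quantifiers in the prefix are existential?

Move each ¬ inward, flipping quantifiers it crosses:
  ((\exists m\, H(m,m)) \lor (\forall t\, \neg H(t,t)) \lor (\exists s\, \neg H(s,s))) \land (\exists q\, \exists p\, (H(p,p) \land H(p,q)))
Finally move all quantifiers to the prefix:
  \exists m\, \forall t\, \exists s\, \exists q\, \exists p\, ((H(m,m) \lor \neg H(t,t) \lor \neg H(s,s)) \land H(p,p) \land H(p,q))
The prefix is \exists m \forall t \exists s \exists q \exists p: 1 universal, 4 existential.

4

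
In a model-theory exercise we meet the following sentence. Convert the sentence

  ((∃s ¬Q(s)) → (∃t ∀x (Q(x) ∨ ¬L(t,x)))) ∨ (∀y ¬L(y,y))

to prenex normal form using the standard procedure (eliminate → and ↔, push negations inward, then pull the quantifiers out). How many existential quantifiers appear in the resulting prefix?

First replace A → B with ¬A ∨ B.
  ¬(∃s ¬Q(s)) ∨ (∃t ∀x (Q(x) ∨ ¬L(t,x))) ∨ (∀y ¬L(y,y))
Push ¬ through the quantifiers and connectives to reach negation normal form:
  (∀s Q(s)) ∨ (∃t ∀x (Q(x) ∨ ¬L(t,x))) ∨ (∀y ¬L(y,y))
All bound variables are already distinct, so no renaming is needed.
Pull the quantifiers to the front (each side's bound variable is not free in the other side):
  ∀s ∃t ∀x ∀y (Q(s) ∨ Q(x) ∨ ¬L(t,x) ∨ ¬L(y,y))
The prefix is ∀s ∃t ∀x ∀y: 3 universal, 1 existential.

1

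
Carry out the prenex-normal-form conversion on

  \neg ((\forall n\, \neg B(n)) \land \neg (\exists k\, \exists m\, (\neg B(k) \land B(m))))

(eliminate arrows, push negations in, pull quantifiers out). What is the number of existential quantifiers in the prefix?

Push ¬ through the quantifiers and connectives to reach negation normal form:
  (\exists n\, B(n)) \lor (\exists k\, \exists m\, (\neg B(k) \land B(m)))
All bound variables are already distinct, so no renaming is needed.
Pull the quantifiers to the front (each side's bound variable is not free in the other side):
  \exists n\, \exists k\, \exists m\, (B(n) \lor \neg B(k) \land B(m))
The prefix is \exists n \exists k \exists m: 0 universal, 3 existential.

3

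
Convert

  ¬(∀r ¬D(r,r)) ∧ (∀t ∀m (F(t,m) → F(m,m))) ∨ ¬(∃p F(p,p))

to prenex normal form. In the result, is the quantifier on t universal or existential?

First replace A → B with ¬A ∨ B.
  ¬(∀r ¬D(r,r)) ∧ (∀t ∀m (¬F(t,m) ∨ F(m,m))) ∨ ¬(∃p F(p,p))
Drive negations inward (¬∀x A ≡ ∃x ¬A, ¬∃x A ≡ ∀x ¬A, De Morgan for ∧/∨):
  (∃r D(r,r)) ∧ (∀t ∀m (¬F(t,m) ∨ F(m,m))) ∨ (∀p ¬F(p,p))
All bound variables are already distinct, so no renaming is needed.
Extract every quantifier outward, since the variables are now distinct and don't occur free across branches:
  ∃r ∀t ∀m ∀p (D(r,r) ∧ (¬F(t,m) ∨ F(m,m)) ∨ ¬F(p,p))
The quantifier ∀t sits under an even number of negations (counting the antecedent side of each →), so it remains universal.

universal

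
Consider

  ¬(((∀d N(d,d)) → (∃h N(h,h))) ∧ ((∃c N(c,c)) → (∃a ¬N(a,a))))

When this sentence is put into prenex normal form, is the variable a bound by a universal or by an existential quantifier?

universal

First replace A → B with ¬A ∨ B.
  ¬((¬(∀d N(d,d)) ∨ (∃h N(h,h))) ∧ (¬(∃c N(c,c)) ∨ (∃a ¬N(a,a))))
Push ¬ through the quantifiers and connectives to reach negation normal form:
  (∀d N(d,d)) ∧ (∀h ¬N(h,h)) ∨ (∃c N(c,c)) ∧ (∀a N(a,a))
Extract every quantifier outward, since the variables are now distinct and don't occur free across branches:
  ∀d ∀h ∃c ∀a (N(d,d) ∧ ¬N(h,h) ∨ N(c,c) ∧ N(a,a))
The quantifier ∃a sits under an odd number of negations (counting the antecedent side of each →), so it flips to ∀a.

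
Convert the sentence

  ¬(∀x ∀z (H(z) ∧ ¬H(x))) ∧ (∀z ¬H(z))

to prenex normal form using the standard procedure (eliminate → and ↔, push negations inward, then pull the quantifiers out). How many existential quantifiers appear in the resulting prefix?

Move each ¬ inward, flipping quantifiers it crosses:
  (∃x ∃z (¬H(z) ∨ H(x))) ∧ (∀z ¬H(z))
Rename bound variables to avoid capture: z↦z1.
  (∃x ∃z (¬H(z) ∨ H(x))) ∧ (∀z1 ¬H(z1))
Pull the quantifiers to the front (each side's bound variable is not free in the other side):
  ∃x ∃z ∀z1 ((¬H(z) ∨ H(x)) ∧ ¬H(z1))
The prefix is ∃x ∃z ∀z1: 1 universal, 2 existential.

2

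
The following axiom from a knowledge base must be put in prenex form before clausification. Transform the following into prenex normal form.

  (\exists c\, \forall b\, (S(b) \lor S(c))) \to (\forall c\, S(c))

\forall c\, \exists b\, \forall u1\, (\neg S(b) \land \neg S(c) \lor S(u1))

Rewrite implications/biconditionals: A → B as ¬A ∨ B.
  \neg (\exists c\, \forall b\, (S(b) \lor S(c))) \lor (\forall c\, S(c))
Move each ¬ inward, flipping quantifiers it crosses:
  (\forall c\, \exists b\, (\neg S(b) \land \neg S(c))) \lor (\forall c\, S(c))
Rename bound variables to avoid capture: c↦u1.
  (\forall c\, \exists b\, (\neg S(b) \land \neg S(c))) \lor (\forall u1\, S(u1))
Pull the quantifiers to the front (each side's bound variable is not free in the other side):
  \forall c\, \exists b\, \forall u1\, (\neg S(b) \land \neg S(c) \lor S(u1))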